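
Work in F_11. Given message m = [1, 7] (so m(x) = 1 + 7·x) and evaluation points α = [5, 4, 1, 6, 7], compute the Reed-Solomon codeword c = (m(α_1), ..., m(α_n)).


c = [3, 7, 8, 10, 6]

Message polynomial: m(x) = 1 + 7·x (mod 11).
For each evaluation point α_i, compute m(α_i) mod 11:
  α_1 = 5: Horner steps 7 → 3, so m(5) = 3.
  α_2 = 4: Horner steps 7 → 7, so m(4) = 7.
  α_3 = 1: Horner steps 7 → 8, so m(1) = 8.
  α_4 = 6: Horner steps 7 → 10, so m(6) = 10.
  α_5 = 7: Horner steps 7 → 6, so m(7) = 6.
Codeword c = [3, 7, 8, 10, 6] ∈ F_11^5.


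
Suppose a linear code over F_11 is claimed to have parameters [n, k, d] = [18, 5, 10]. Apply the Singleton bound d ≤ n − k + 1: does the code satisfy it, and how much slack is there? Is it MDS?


Singleton RHS = n − k + 1 = 14, slack = 4, bound satisfied, not MDS.

Singleton bound: d ≤ n − k + 1.
Here n = 18, k = 5, so n − k + 1 = 14.
Given d = 10, check d ≤ 14: YES.
Slack = (n − k + 1) − d = 4.
The code is NOT MDS (slack = 4 > 0).
Description: the claimed parameters are [18, 5, 10]_11; such a code would be non-MDS.


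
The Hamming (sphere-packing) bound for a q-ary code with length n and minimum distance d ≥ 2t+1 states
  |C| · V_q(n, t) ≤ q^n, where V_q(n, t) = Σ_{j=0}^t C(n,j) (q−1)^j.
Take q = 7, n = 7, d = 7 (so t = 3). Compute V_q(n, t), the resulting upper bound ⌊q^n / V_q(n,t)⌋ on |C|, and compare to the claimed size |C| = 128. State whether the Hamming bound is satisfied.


V_q(n, t) = 8359, q^n = 823543, Hamming bound = 98, |C| = 128 > bound (violated).

Step 1: Compute V_q(n, t) = Σ_{j=0}^3 C(n, j) (q−1)^j.
  j = 0: C(7,0)·(6)^0 = 1·1 = 1.
  j = 1: C(7,1)·(6)^1 = 7·6 = 42.
  j = 2: C(7,2)·(6)^2 = 21·36 = 756.
  j = 3: C(7,3)·(6)^3 = 35·216 = 7560.
  V_q(n, t) = 1 + 42 + 756 + 7560 = 8359.
Step 2: q^n = 7^7 = 823543.
Step 3: Hamming bound ⌊q^n / V_q(n,t)⌋ = ⌊823543/8359⌋ = 98.
Step 4: Compare |C| = 128 to 98: violated.
The claimed |C| lies above the Hamming bound, so no 7-ary code of length 7 with d ≥ 7 can have 128 codewords.


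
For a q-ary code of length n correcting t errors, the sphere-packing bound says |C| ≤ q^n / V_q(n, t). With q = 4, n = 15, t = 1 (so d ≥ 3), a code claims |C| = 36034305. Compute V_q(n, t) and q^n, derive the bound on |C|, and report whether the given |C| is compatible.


V_q(n, t) = 46, q^n = 1073741824, Hamming bound = 23342213, |C| = 36034305 > bound (violated).

Step 1: Compute V_q(n, t) = Σ_{j=0}^1 C(n, j) (q−1)^j.
  j = 0: C(15,0)·(3)^0 = 1·1 = 1.
  j = 1: C(15,1)·(3)^1 = 15·3 = 45.
  V_q(n, t) = 1 + 45 = 46.
Step 2: q^n = 4^15 = 1073741824.
Step 3: Hamming bound ⌊q^n / V_q(n,t)⌋ = ⌊1073741824/46⌋ = 23342213.
Step 4: Compare |C| = 36034305 to 23342213: violated.
The claimed |C| lies above the Hamming bound, so no 4-ary code of length 15 with d ≥ 3 can have 36034305 codewords.


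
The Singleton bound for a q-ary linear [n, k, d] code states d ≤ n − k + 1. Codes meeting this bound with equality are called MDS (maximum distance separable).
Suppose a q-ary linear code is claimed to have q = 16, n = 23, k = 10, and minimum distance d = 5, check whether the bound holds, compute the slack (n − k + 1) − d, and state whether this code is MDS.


Singleton RHS = n − k + 1 = 14, slack = 9, bound satisfied, not MDS.

Singleton bound: d ≤ n − k + 1.
Here n = 23, k = 10, so n − k + 1 = 14.
Given d = 5, check d ≤ 14: YES.
Slack = (n − k + 1) − d = 9.
The code is NOT MDS (slack = 9 > 0).
Description: the claimed parameters are [23, 10, 5]_16; such a code would be non-MDS.


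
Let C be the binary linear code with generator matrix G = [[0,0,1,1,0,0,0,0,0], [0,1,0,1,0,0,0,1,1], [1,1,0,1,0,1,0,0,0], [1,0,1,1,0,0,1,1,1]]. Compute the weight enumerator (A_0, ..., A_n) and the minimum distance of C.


Weight distribution: A_0 = 1, A_2 = 2, A_4 = 9, A_6 = 4. Minimum distance d = 2.

Enumerate all 2^4 = 16 messages m ∈ F_2^4.
For each, compute codeword c = mG in F_2^9, then tally its weight.
  m = 0000 → c = 000000000, weight = 0.
  m = 1000 → c = 001100000, weight = 2.
  m = 0100 → c = 010100011, weight = 4.
  m = 1100 → c = 011000011, weight = 4.
  m = 0010 → c = 110101000, weight = 4.
  m = 1010 → c = 111001000, weight = 4.
  m = 0110 → c = 100001011, weight = 4.
  m = 1110 → c = 101101011, weight = 6.
  m = 0001 → c = 101100111, weight = 6.
  m = 1001 → c = 100000111, weight = 4.
  m = 0101 → c = 111000100, weight = 4.
  m = 1101 → c = 110100100, weight = 4.
  m = 0011 → c = 011001111, weight = 6.
  m = 1011 → c = 010101111, weight = 6.
  m = 0111 → c = 001101100, weight = 4.
  m = 1111 → c = 000001100, weight = 2.
Tally weights:
  weight 0: 1 codewords.
  weight 2: 2 codewords.
  weight 4: 9 codewords.
  weight 6: 4 codewords.
Minimum distance d = smallest w > 0 with A_w > 0 = 2.
Sanity: Σ A_w = 16 = 2^4 = 16 ✓.


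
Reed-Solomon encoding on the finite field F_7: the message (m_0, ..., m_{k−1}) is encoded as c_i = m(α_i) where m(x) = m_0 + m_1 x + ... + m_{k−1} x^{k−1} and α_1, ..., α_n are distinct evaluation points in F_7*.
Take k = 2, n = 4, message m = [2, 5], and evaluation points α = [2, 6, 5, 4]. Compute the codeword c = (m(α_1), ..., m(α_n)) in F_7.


c = [5, 4, 6, 1]

Message polynomial: m(x) = 2 + 5·x (mod 7).
For each evaluation point α_i, compute m(α_i) mod 7:
  α_1 = 2: Horner steps 5 → 5, so m(2) = 5.
  α_2 = 6: Horner steps 5 → 4, so m(6) = 4.
  α_3 = 5: Horner steps 5 → 6, so m(5) = 6.
  α_4 = 4: Horner steps 5 → 1, so m(4) = 1.
Codeword c = [5, 4, 6, 1] ∈ F_7^4.


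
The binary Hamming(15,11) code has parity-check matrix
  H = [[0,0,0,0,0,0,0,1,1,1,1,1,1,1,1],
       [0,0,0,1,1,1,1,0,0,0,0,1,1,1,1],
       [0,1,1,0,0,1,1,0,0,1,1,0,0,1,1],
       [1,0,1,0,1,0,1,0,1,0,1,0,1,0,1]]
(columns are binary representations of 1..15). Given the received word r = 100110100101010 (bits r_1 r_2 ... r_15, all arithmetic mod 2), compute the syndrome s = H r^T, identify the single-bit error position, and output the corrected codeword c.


s = (1, 1, 1, 1)^T, error position = 15, corrected codeword c = 100110100101011

Compute s = H r^T mod 2 one row at a time:
  s_1 = 0 + 0 + 1 + 0 + 1 + 0 + 1 + 0 = 3 ≡ 1 (mod 2).
  s_2 = 1 + 1 + 0 + 1 + 1 + 0 + 1 + 0 = 5 ≡ 1 (mod 2).
  s_3 = 0 + 0 + 0 + 1 + 1 + 0 + 1 + 0 = 3 ≡ 1 (mod 2).
  s_4 = 1 + 0 + 1 + 1 + 0 + 0 + 0 + 0 = 3 ≡ 1 (mod 2).
s = (1, 1, 1, 1)^T — this equals column 15 of H (binary 1111), so error is at position 15.
Correct: flip bit 15 of r = 100110100101010 to get c = 100110100101011.


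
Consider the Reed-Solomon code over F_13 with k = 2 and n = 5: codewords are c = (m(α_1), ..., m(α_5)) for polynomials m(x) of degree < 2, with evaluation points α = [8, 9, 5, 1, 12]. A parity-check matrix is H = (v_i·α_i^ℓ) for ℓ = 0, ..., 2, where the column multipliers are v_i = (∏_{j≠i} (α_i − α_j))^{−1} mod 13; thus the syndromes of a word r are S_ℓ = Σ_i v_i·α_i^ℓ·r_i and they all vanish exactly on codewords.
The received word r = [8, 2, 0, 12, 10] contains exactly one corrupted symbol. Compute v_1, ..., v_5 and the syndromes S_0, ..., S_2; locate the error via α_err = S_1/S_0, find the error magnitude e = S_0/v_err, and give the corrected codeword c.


S = (2, 2, 2), error at position 4, error magnitude e = 1, c = [8, 2, 0, 11, 10].

Step 1: column multipliers v_i = (∏_{j≠i}(α_i − α_j))^{−1} mod 13.
  i = 1 (α = 8): (8−9)(8−5)(8−1)(8−12) = (−1)·3·7·(−4) = 84 ≡ 6, so v_1 = 6^{−1} = 11 (mod 13).
  i = 2 (α = 9): (9−8)(9−5)(9−1)(9−12) = 1·4·8·(−3) = −96 ≡ 8, so v_2 = 8^{−1} = 5 (mod 13).
  i = 3 (α = 5): (5−8)(5−9)(5−1)(5−12) = (−3)·(−4)·4·(−7) = −336 ≡ 2, so v_3 = 2^{−1} = 7 (mod 13).
  i = 4 (α = 1): (1−8)(1−9)(1−5)(1−12) = (−7)·(−8)·(−4)·(−11) = 2464 ≡ 7, so v_4 = 7^{−1} = 2 (mod 13).
  i = 5 (α = 12): (12−8)(12−9)(12−5)(12−1) = 4·3·7·11 = 924 ≡ 1, so v_5 = 1^{−1} = 1 (mod 13).
  v = [11, 5, 7, 2, 1].
Step 2: syndromes of r = [8, 2, 0, 12, 10] (all sums mod 13).
  S_0 = Σ v_i r_i = 11·8 + 5·2 + 7·0 + 2·12 + 1·10 = 132 ≡ 2.
  S_1 = Σ v_i α_i r_i = 11·8·8 + 5·9·2 + 7·5·0 + 2·1·12 + 1·12·10 = 938 ≡ 2.
  α_i^2 mod 13 = [12, 3, 12, 1, 1].
  S_2 = Σ v_i α_i^2 r_i = 11·12·8 + 5·3·2 + 7·12·0 + 2·1·12 + 1·1·10 = 1120 ≡ 2.
  S = (2, 2, 2) ≠ 0, so r is not a codeword (an error is present).
Step 3: locate the error. For a single error e at position i, S_ℓ = v_i·e·α_i^ℓ, so α_err = S_1/S_0.
  S_0^{−1} = 2^{−1} = 7 (mod 13), so α_err = 2·7 = 14 ≡ 1 = α_4. Error position i = 4.
  Consistency check: S_2/S_1 = 2·7 = 14 ≡ 1 = α_err ✓ (single-error assumption holds).
Step 4: error magnitude e = S_0/v_4 = S_0·∏_{j≠4}(α_4 − α_j) = 2·7 = 14 ≡ 1 (mod 13).
Step 5: correct position 4: c_4 = r_4 − e = 12 − 1 ≡ 11 (mod 13). Hence c = [8, 2, 0, 11, 10].
  Check: interpolating c through the α_i gives m(x) = 4 + 7·x (degree < 2) with m(α_i) = c_i for every i, so c is indeed a codeword.


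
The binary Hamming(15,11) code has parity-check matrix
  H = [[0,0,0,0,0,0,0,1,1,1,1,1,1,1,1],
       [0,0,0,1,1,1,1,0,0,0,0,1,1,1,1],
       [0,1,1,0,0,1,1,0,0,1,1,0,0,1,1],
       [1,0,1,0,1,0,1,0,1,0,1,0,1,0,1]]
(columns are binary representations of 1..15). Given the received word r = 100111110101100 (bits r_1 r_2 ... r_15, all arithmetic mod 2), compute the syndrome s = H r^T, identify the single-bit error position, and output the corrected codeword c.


s = (0, 0, 1, 0)^T, error position = 2, corrected codeword c = 110111110101100

Compute s = H r^T mod 2 one row at a time:
  s_1 = 1 + 0 + 1 + 0 + 1 + 1 + 0 + 0 = 4 ≡ 0 (mod 2).
  s_2 = 1 + 1 + 1 + 1 + 1 + 1 + 0 + 0 = 6 ≡ 0 (mod 2).
  s_3 = 0 + 0 + 1 + 1 + 1 + 0 + 0 + 0 = 3 ≡ 1 (mod 2).
  s_4 = 1 + 0 + 1 + 1 + 0 + 0 + 1 + 0 = 4 ≡ 0 (mod 2).
s = (0, 0, 1, 0)^T — this equals column 2 of H (binary 0010), so error is at position 2.
Correct: flip bit 2 of r = 100111110101100 to get c = 110111110101100.


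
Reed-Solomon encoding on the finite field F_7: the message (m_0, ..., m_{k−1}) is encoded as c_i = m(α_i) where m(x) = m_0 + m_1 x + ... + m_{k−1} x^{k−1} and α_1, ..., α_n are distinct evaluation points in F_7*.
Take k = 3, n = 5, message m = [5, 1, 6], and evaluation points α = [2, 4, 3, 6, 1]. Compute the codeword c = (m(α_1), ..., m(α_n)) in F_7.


c = [3, 0, 6, 3, 5]

Message polynomial: m(x) = 5 + 1·x + 6·x^2 (mod 7).
For each evaluation point α_i, compute m(α_i) mod 7:
  α_1 = 2: Horner steps 6 → 6 → 3, so m(2) = 3.
  α_2 = 4: Horner steps 6 → 4 → 0, so m(4) = 0.
  α_3 = 3: Horner steps 6 → 5 → 6, so m(3) = 6.
  α_4 = 6: Horner steps 6 → 2 → 3, so m(6) = 3.
  α_5 = 1: Horner steps 6 → 0 → 5, so m(1) = 5.
Codeword c = [3, 0, 6, 3, 5] ∈ F_7^5.


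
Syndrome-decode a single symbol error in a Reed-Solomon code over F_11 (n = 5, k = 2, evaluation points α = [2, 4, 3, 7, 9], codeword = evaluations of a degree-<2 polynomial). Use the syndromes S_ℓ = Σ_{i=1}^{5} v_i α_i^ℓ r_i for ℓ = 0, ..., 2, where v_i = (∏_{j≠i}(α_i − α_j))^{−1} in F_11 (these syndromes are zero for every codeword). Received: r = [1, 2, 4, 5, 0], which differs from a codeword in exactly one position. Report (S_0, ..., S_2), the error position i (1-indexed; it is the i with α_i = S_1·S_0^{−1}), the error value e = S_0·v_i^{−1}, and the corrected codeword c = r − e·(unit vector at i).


S = (9, 3, 1), error at position 2, error magnitude e = 6, c = [1, 7, 4, 5, 0].

Step 1: column multipliers v_i = (∏_{j≠i}(α_i − α_j))^{−1} mod 11.
  i = 1 (α = 2): (2−4)(2−3)(2−7)(2−9) = (−2)·(−1)·(−5)·(−7) = 70 ≡ 4, so v_1 = 4^{−1} = 3 (mod 11).
  i = 2 (α = 4): (4−2)(4−3)(4−7)(4−9) = 2·1·(−3)·(−5) = 30 ≡ 8, so v_2 = 8^{−1} = 7 (mod 11).
  i = 3 (α = 3): (3−2)(3−4)(3−7)(3−9) = 1·(−1)·(−4)·(−6) = −24 ≡ 9, so v_3 = 9^{−1} = 5 (mod 11).
  i = 4 (α = 7): (7−2)(7−4)(7−3)(7−9) = 5·3·4·(−2) = −120 ≡ 1, so v_4 = 1^{−1} = 1 (mod 11).
  i = 5 (α = 9): (9−2)(9−4)(9−3)(9−7) = 7·5·6·2 = 420 ≡ 2, so v_5 = 2^{−1} = 6 (mod 11).
  v = [3, 7, 5, 1, 6].
Step 2: syndromes of r = [1, 2, 4, 5, 0] (all sums mod 11).
  S_0 = Σ v_i r_i = 3·1 + 7·2 + 5·4 + 1·5 + 6·0 = 42 ≡ 9.
  S_1 = Σ v_i α_i r_i = 3·2·1 + 7·4·2 + 5·3·4 + 1·7·5 + 6·9·0 = 157 ≡ 3.
  α_i^2 mod 11 = [4, 5, 9, 5, 4].
  S_2 = Σ v_i α_i^2 r_i = 3·4·1 + 7·5·2 + 5·9·4 + 1·5·5 + 6·4·0 = 287 ≡ 1.
  S = (9, 3, 1) ≠ 0, so r is not a codeword (an error is present).
Step 3: locate the error. For a single error e at position i, S_ℓ = v_i·e·α_i^ℓ, so α_err = S_1/S_0.
  S_0^{−1} = 9^{−1} = 5 (mod 11), so α_err = 3·5 = 15 ≡ 4 = α_2. Error position i = 2.
  Consistency check: S_2/S_1 = 1·4 = 4 ≡ 4 = α_err ✓ (single-error assumption holds).
Step 4: error magnitude e = S_0/v_2 = S_0·∏_{j≠2}(α_2 − α_j) = 9·8 = 72 ≡ 6 (mod 11).
Step 5: correct position 2: c_2 = r_2 − e = 2 − 6 ≡ 7 (mod 11). Hence c = [1, 7, 4, 5, 0].
  Check: interpolating c through the α_i gives m(x) = 6 + 3·x (degree < 2) with m(α_i) = c_i for every i, so c is indeed a codeword.


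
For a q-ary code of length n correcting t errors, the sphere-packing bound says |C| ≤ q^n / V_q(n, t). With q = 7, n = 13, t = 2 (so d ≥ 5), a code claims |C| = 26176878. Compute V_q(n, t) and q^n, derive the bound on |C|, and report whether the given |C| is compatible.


V_q(n, t) = 2887, q^n = 96889010407, Hamming bound = 33560446, |C| = 26176878 ≤ bound (satisfied).

Step 1: Compute V_q(n, t) = Σ_{j=0}^2 C(n, j) (q−1)^j.
  j = 0: C(13,0)·(6)^0 = 1·1 = 1.
  j = 1: C(13,1)·(6)^1 = 13·6 = 78.
  j = 2: C(13,2)·(6)^2 = 78·36 = 2808.
  V_q(n, t) = 1 + 78 + 2808 = 2887.
Step 2: q^n = 7^13 = 96889010407.
Step 3: Hamming bound ⌊q^n / V_q(n,t)⌋ = ⌊96889010407/2887⌋ = 33560446.
Step 4: Compare |C| = 26176878 to 33560446: satisfied.
The claimed |C| lies below the Hamming bound.


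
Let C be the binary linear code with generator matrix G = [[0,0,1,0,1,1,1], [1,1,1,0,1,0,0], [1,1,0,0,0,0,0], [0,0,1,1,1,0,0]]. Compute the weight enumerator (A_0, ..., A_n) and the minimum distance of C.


Weight distribution: A_0 = 1, A_1 = 1, A_2 = 3, A_3 = 3, A_4 = 3, A_5 = 3, A_6 = 1, A_7 = 1. Minimum distance d = 1.

Enumerate all 2^4 = 16 messages m ∈ F_2^4.
For each, compute codeword c = mG in F_2^7, then tally its weight.
  m = 0000 → c = 0000000, weight = 0.
  m = 1000 → c = 0010111, weight = 4.
  m = 0100 → c = 1110100, weight = 4.
  m = 1100 → c = 1100011, weight = 4.
  m = 0010 → c = 1100000, weight = 2.
  m = 1010 → c = 1110111, weight = 6.
  m = 0110 → c = 0010100, weight = 2.
  m = 1110 → c = 0000011, weight = 2.
  m = 0001 → c = 0011100, weight = 3.
  m = 1001 → c = 0001011, weight = 3.
  m = 0101 → c = 1101000, weight = 3.
  m = 1101 → c = 1111111, weight = 7.
  m = 0011 → c = 1111100, weight = 5.
  m = 1011 → c = 1101011, weight = 5.
  m = 0111 → c = 0001000, weight = 1.
  m = 1111 → c = 0011111, weight = 5.
Tally weights:
  weight 0: 1 codewords.
  weight 1: 1 codewords.
  weight 2: 3 codewords.
  weight 3: 3 codewords.
  weight 4: 3 codewords.
  weight 5: 3 codewords.
  weight 6: 1 codewords.
  weight 7: 1 codewords.
Minimum distance d = smallest w > 0 with A_w > 0 = 1.
Sanity: Σ A_w = 16 = 2^4 = 16 ✓.


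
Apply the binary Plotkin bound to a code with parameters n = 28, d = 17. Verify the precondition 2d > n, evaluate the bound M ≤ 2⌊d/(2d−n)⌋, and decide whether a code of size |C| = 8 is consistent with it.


Plotkin bound M ≤ 4; given |C| = 8 > bound (violated).

Check applicability: 2d = 34, n = 28.
2d − n = 6 > 0, so Plotkin applies.
Compute d/(2d−n) = 17/6 ≈ 2.8333.
⌊d/(2d−n)⌋ = 2.
Plotkin bound: M ≤ 2·2 = 4.
Given |C| = 8, check: VIOLATED.
This |C| is above the Plotkin bound, so no binary code with n = 28, d = 17 and 8 codewords exists.


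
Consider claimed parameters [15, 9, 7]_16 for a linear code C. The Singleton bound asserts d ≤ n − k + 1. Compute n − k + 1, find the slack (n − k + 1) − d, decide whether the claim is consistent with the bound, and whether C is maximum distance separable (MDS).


Singleton RHS = n − k + 1 = 7, slack = 0, bound satisfied, MDS.

Singleton bound: d ≤ n − k + 1.
Here n = 15, k = 9, so n − k + 1 = 7.
Given d = 7, check d ≤ 7: YES.
Slack = (n − k + 1) − d = 0.
The code is MDS (slack = 0).
Description: the claimed parameters are [15, 9, 7]_16; such a code would be MDS (meets Singleton bound).


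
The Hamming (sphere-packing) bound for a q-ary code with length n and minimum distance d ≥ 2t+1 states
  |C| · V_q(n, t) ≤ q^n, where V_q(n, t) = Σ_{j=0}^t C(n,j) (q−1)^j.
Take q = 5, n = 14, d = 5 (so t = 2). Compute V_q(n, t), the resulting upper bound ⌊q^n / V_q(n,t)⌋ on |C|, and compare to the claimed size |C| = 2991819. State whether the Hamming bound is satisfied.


V_q(n, t) = 1513, q^n = 6103515625, Hamming bound = 4034048, |C| = 2991819 ≤ bound (satisfied).

Step 1: Compute V_q(n, t) = Σ_{j=0}^2 C(n, j) (q−1)^j.
  j = 0: C(14,0)·(4)^0 = 1·1 = 1.
  j = 1: C(14,1)·(4)^1 = 14·4 = 56.
  j = 2: C(14,2)·(4)^2 = 91·16 = 1456.
  V_q(n, t) = 1 + 56 + 1456 = 1513.
Step 2: q^n = 5^14 = 6103515625.
Step 3: Hamming bound ⌊q^n / V_q(n,t)⌋ = ⌊6103515625/1513⌋ = 4034048.
Step 4: Compare |C| = 2991819 to 4034048: satisfied.
The claimed |C| lies below the Hamming bound.


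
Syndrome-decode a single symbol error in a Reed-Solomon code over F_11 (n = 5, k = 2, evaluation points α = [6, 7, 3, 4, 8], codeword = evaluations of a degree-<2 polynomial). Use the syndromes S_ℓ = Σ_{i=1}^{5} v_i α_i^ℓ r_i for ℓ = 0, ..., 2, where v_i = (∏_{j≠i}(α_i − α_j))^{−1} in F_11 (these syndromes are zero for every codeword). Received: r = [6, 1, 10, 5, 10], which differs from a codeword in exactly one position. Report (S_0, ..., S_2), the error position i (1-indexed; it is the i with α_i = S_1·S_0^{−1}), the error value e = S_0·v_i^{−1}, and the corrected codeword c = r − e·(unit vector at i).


S = (2, 5, 7), error at position 5, error magnitude e = 3, c = [6, 1, 10, 5, 7].

Step 1: column multipliers v_i = (∏_{j≠i}(α_i − α_j))^{−1} mod 11.
  i = 1 (α = 6): (6−7)(6−3)(6−4)(6−8) = (−1)·3·2·(−2) = 12 ≡ 1, so v_1 = 1^{−1} = 1 (mod 11).
  i = 2 (α = 7): (7−6)(7−3)(7−4)(7−8) = 1·4·3·(−1) = −12 ≡ 10, so v_2 = 10^{−1} = 10 (mod 11).
  i = 3 (α = 3): (3−6)(3−7)(3−4)(3−8) = (−3)·(−4)·(−1)·(−5) = 60 ≡ 5, so v_3 = 5^{−1} = 9 (mod 11).
  i = 4 (α = 4): (4−6)(4−7)(4−3)(4−8) = (−2)·(−3)·1·(−4) = −24 ≡ 9, so v_4 = 9^{−1} = 5 (mod 11).
  i = 5 (α = 8): (8−6)(8−7)(8−3)(8−4) = 2·1·5·4 = 40 ≡ 7, so v_5 = 7^{−1} = 8 (mod 11).
  v = [1, 10, 9, 5, 8].
Step 2: syndromes of r = [6, 1, 10, 5, 10] (all sums mod 11).
  S_0 = Σ v_i r_i = 1·6 + 10·1 + 9·10 + 5·5 + 8·10 = 211 ≡ 2.
  S_1 = Σ v_i α_i r_i = 1·6·6 + 10·7·1 + 9·3·10 + 5·4·5 + 8·8·10 = 1116 ≡ 5.
  α_i^2 mod 11 = [3, 5, 9, 5, 9].
  S_2 = Σ v_i α_i^2 r_i = 1·3·6 + 10·5·1 + 9·9·10 + 5·5·5 + 8·9·10 = 1723 ≡ 7.
  S = (2, 5, 7) ≠ 0, so r is not a codeword (an error is present).
Step 3: locate the error. For a single error e at position i, S_ℓ = v_i·e·α_i^ℓ, so α_err = S_1/S_0.
  S_0^{−1} = 2^{−1} = 6 (mod 11), so α_err = 5·6 = 30 ≡ 8 = α_5. Error position i = 5.
  Consistency check: S_2/S_1 = 7·9 = 63 ≡ 8 = α_err ✓ (single-error assumption holds).
Step 4: error magnitude e = S_0/v_5 = S_0·∏_{j≠5}(α_5 − α_j) = 2·7 = 14 ≡ 3 (mod 11).
Step 5: correct position 5: c_5 = r_5 − e = 10 − 3 ≡ 7 (mod 11). Hence c = [6, 1, 10, 5, 7].
  Check: interpolating c through the α_i gives m(x) = 3 + 6·x (degree < 2) with m(α_i) = c_i for every i, so c is indeed a codeword.


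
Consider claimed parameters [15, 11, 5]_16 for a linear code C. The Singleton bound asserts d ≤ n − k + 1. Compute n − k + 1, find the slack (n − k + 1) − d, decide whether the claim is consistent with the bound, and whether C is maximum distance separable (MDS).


Singleton RHS = n − k + 1 = 5, slack = 0, bound satisfied, MDS.

Singleton bound: d ≤ n − k + 1.
Here n = 15, k = 11, so n − k + 1 = 5.
Given d = 5, check d ≤ 5: YES.
Slack = (n − k + 1) − d = 0.
The code is MDS (slack = 0).
Description: the claimed parameters are [15, 11, 5]_16; such a code would be MDS (meets Singleton bound).


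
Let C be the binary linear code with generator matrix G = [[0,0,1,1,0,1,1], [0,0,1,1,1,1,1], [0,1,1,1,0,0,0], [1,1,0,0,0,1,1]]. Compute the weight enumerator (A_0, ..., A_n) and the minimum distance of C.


Weight distribution: A_0 = 1, A_1 = 2, A_2 = 1, A_3 = 2, A_4 = 5, A_5 = 4, A_6 = 1. Minimum distance d = 1.

Enumerate all 2^4 = 16 messages m ∈ F_2^4.
For each, compute codeword c = mG in F_2^7, then tally its weight.
  m = 0000 → c = 0000000, weight = 0.
  m = 1000 → c = 0011011, weight = 4.
  m = 0100 → c = 0011111, weight = 5.
  m = 1100 → c = 0000100, weight = 1.
  m = 0010 → c = 0111000, weight = 3.
  m = 1010 → c = 0100011, weight = 3.
  m = 0110 → c = 0100111, weight = 4.
  m = 1110 → c = 0111100, weight = 4.
  m = 0001 → c = 1100011, weight = 4.
  m = 1001 → c = 1111000, weight = 4.
  m = 0101 → c = 1111100, weight = 5.
  m = 1101 → c = 1100111, weight = 5.
  m = 0011 → c = 1011011, weight = 5.
  m = 1011 → c = 1000000, weight = 1.
  m = 0111 → c = 1000100, weight = 2.
  m = 1111 → c = 1011111, weight = 6.
Tally weights:
  weight 0: 1 codewords.
  weight 1: 2 codewords.
  weight 2: 1 codewords.
  weight 3: 2 codewords.
  weight 4: 5 codewords.
  weight 5: 4 codewords.
  weight 6: 1 codewords.
Minimum distance d = smallest w > 0 with A_w > 0 = 1.
Sanity: Σ A_w = 16 = 2^4 = 16 ✓.


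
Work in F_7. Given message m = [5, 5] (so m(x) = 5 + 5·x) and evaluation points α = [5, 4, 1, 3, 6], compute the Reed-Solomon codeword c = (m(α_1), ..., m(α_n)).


c = [2, 4, 3, 6, 0]

Message polynomial: m(x) = 5 + 5·x (mod 7).
For each evaluation point α_i, compute m(α_i) mod 7:
  α_1 = 5: Horner steps 5 → 2, so m(5) = 2.
  α_2 = 4: Horner steps 5 → 4, so m(4) = 4.
  α_3 = 1: Horner steps 5 → 3, so m(1) = 3.
  α_4 = 3: Horner steps 5 → 6, so m(3) = 6.
  α_5 = 6: Horner steps 5 → 0, so m(6) = 0.
Codeword c = [2, 4, 3, 6, 0] ∈ F_7^5.


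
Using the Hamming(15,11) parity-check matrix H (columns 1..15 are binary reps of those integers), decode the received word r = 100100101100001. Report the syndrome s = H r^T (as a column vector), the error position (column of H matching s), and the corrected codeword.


s = (1, 1, 1, 0)^T, error position = 14, corrected codeword c = 100100101100011

Compute s = H r^T mod 2 one row at a time:
  s_1 = 0 + 1 + 1 + 0 + 0 + 0 + 0 + 1 = 3 ≡ 1 (mod 2).
  s_2 = 1 + 0 + 0 + 1 + 0 + 0 + 0 + 1 = 3 ≡ 1 (mod 2).
  s_3 = 0 + 0 + 0 + 1 + 1 + 0 + 0 + 1 = 3 ≡ 1 (mod 2).
  s_4 = 1 + 0 + 0 + 1 + 1 + 0 + 0 + 1 = 4 ≡ 0 (mod 2).
s = (1, 1, 1, 0)^T — this equals column 14 of H (binary 1110), so error is at position 14.
Correct: flip bit 14 of r = 100100101100001 to get c = 100100101100011.


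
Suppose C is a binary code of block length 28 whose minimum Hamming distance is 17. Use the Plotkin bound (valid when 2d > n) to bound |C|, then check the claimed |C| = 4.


Plotkin bound M ≤ 4; given |C| = 4 ≤ bound (satisfied).

Check applicability: 2d = 34, n = 28.
2d − n = 6 > 0, so Plotkin applies.
Compute d/(2d−n) = 17/6 ≈ 2.8333.
⌊d/(2d−n)⌋ = 2.
Plotkin bound: M ≤ 2·2 = 4.
Given |C| = 4, check: satisfied.
This |C| is at the Plotkin bound.


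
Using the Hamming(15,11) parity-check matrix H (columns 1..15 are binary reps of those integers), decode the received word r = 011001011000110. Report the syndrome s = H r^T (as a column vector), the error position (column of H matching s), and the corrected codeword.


s = (0, 1, 0, 1)^T, error position = 5, corrected codeword c = 011011011000110

Compute s = H r^T mod 2 one row at a time:
  s_1 = 1 + 1 + 0 + 0 + 0 + 1 + 1 + 0 = 4 ≡ 0 (mod 2).
  s_2 = 0 + 0 + 1 + 0 + 0 + 1 + 1 + 0 = 3 ≡ 1 (mod 2).
  s_3 = 1 + 1 + 1 + 0 + 0 + 0 + 1 + 0 = 4 ≡ 0 (mod 2).
  s_4 = 0 + 1 + 0 + 0 + 1 + 0 + 1 + 0 = 3 ≡ 1 (mod 2).
s = (0, 1, 0, 1)^T — this equals column 5 of H (binary 0101), so error is at position 5.
Correct: flip bit 5 of r = 011001011000110 to get c = 011011011000110.


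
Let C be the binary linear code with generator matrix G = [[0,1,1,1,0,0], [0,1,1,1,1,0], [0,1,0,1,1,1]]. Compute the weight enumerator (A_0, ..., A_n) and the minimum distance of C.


Weight distribution: A_0 = 1, A_1 = 1, A_2 = 1, A_3 = 3, A_4 = 2. Minimum distance d = 1.

Enumerate all 2^3 = 8 messages m ∈ F_2^3.
For each, compute codeword c = mG in F_2^6, then tally its weight.
  m = 000 → c = 000000, weight = 0.
  m = 100 → c = 011100, weight = 3.
  m = 010 → c = 011110, weight = 4.
  m = 110 → c = 000010, weight = 1.
  m = 001 → c = 010111, weight = 4.
  m = 101 → c = 001011, weight = 3.
  m = 011 → c = 001001, weight = 2.
  m = 111 → c = 010101, weight = 3.
Tally weights:
  weight 0: 1 codewords.
  weight 1: 1 codewords.
  weight 2: 1 codewords.
  weight 3: 3 codewords.
  weight 4: 2 codewords.
Minimum distance d = smallest w > 0 with A_w > 0 = 1.
Sanity: Σ A_w = 8 = 2^3 = 8 ✓.


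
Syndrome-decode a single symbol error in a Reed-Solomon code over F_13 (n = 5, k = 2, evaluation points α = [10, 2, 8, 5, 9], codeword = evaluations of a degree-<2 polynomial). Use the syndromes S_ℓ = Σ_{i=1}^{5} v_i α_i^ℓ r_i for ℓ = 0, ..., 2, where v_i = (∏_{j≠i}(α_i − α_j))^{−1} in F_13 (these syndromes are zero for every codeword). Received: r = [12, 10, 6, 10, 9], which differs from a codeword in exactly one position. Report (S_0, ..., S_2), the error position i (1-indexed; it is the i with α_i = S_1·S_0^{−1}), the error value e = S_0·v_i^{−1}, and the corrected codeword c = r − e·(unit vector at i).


S = (5, 10, 7), error at position 2, error magnitude e = 9, c = [12, 1, 6, 10, 9].

Step 1: column multipliers v_i = (∏_{j≠i}(α_i − α_j))^{−1} mod 13.
  i = 1 (α = 10): (10−2)(10−8)(10−5)(10−9) = 8·2·5·1 = 80 ≡ 2, so v_1 = 2^{−1} = 7 (mod 13).
  i = 2 (α = 2): (2−10)(2−8)(2−5)(2−9) = (−8)·(−6)·(−3)·(−7) = 1008 ≡ 7, so v_2 = 7^{−1} = 2 (mod 13).
  i = 3 (α = 8): (8−10)(8−2)(8−5)(8−9) = (−2)·6·3·(−1) = 36 ≡ 10, so v_3 = 10^{−1} = 4 (mod 13).
  i = 4 (α = 5): (5−10)(5−2)(5−8)(5−9) = (−5)·3·(−3)·(−4) = −180 ≡ 2, so v_4 = 2^{−1} = 7 (mod 13).
  i = 5 (α = 9): (9−10)(9−2)(9−8)(9−5) = (−1)·7·1·4 = −28 ≡ 11, so v_5 = 11^{−1} = 6 (mod 13).
  v = [7, 2, 4, 7, 6].
Step 2: syndromes of r = [12, 10, 6, 10, 9] (all sums mod 13).
  S_0 = Σ v_i r_i = 7·12 + 2·10 + 4·6 + 7·10 + 6·9 = 252 ≡ 5.
  S_1 = Σ v_i α_i r_i = 7·10·12 + 2·2·10 + 4·8·6 + 7·5·10 + 6·9·9 = 1908 ≡ 10.
  α_i^2 mod 13 = [9, 4, 12, 12, 3].
  S_2 = Σ v_i α_i^2 r_i = 7·9·12 + 2·4·10 + 4·12·6 + 7·12·10 + 6·3·9 = 2126 ≡ 7.
  S = (5, 10, 7) ≠ 0, so r is not a codeword (an error is present).
Step 3: locate the error. For a single error e at position i, S_ℓ = v_i·e·α_i^ℓ, so α_err = S_1/S_0.
  S_0^{−1} = 5^{−1} = 8 (mod 13), so α_err = 10·8 = 80 ≡ 2 = α_2. Error position i = 2.
  Consistency check: S_2/S_1 = 7·4 = 28 ≡ 2 = α_err ✓ (single-error assumption holds).
Step 4: error magnitude e = S_0/v_2 = S_0·∏_{j≠2}(α_2 − α_j) = 5·7 = 35 ≡ 9 (mod 13).
Step 5: correct position 2: c_2 = r_2 − e = 10 − 9 ≡ 1 (mod 13). Hence c = [12, 1, 6, 10, 9].
  Check: interpolating c through the α_i gives m(x) = 8 + 3·x (degree < 2) with m(α_i) = c_i for every i, so c is indeed a codeword.


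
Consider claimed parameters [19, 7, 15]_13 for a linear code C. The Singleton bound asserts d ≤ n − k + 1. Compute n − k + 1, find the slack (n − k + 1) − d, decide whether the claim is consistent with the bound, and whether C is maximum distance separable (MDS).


Singleton RHS = n − k + 1 = 13, slack = -2, bound violated (no such code; not MDS).

Singleton bound: d ≤ n − k + 1.
Here n = 19, k = 7, so n − k + 1 = 13.
Given d = 15, check d ≤ 13: NO.
Slack = (n − k + 1) − d = -2.
The slack is negative: d = 15 exceeds n − k + 1 = 13 by 2, so the Singleton bound is violated and no linear [19, 7, 15]_13 code can exist. In particular it is not MDS (MDS requires d = n − k + 1 exactly).
Description: the claimed parameters are [19, 7, 15]_13; such a code would be impossible (violates the Singleton bound).


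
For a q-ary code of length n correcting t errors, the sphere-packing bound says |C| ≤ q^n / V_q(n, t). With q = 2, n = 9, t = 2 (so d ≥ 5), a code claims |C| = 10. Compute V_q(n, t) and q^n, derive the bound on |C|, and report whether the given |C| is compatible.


V_q(n, t) = 46, q^n = 512, Hamming bound = 11, |C| = 10 ≤ bound (satisfied).

Step 1: Compute V_q(n, t) = Σ_{j=0}^2 C(n, j) (q−1)^j.
  j = 0: C(9,0)·(1)^0 = 1·1 = 1.
  j = 1: C(9,1)·(1)^1 = 9·1 = 9.
  j = 2: C(9,2)·(1)^2 = 36·1 = 36.
  V_q(n, t) = 1 + 9 + 36 = 46.
Step 2: q^n = 2^9 = 512.
Step 3: Hamming bound ⌊q^n / V_q(n,t)⌋ = ⌊512/46⌋ = 11.
Step 4: Compare |C| = 10 to 11: satisfied.
The claimed |C| lies below the Hamming bound.


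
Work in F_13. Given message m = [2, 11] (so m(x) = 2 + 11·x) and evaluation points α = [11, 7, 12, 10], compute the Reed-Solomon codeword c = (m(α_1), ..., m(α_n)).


c = [6, 1, 4, 8]

Message polynomial: m(x) = 2 + 11·x (mod 13).
For each evaluation point α_i, compute m(α_i) mod 13:
  α_1 = 11: Horner steps 11 → 6, so m(11) = 6.
  α_2 = 7: Horner steps 11 → 1, so m(7) = 1.
  α_3 = 12: Horner steps 11 → 4, so m(12) = 4.
  α_4 = 10: Horner steps 11 → 8, so m(10) = 8.
Codeword c = [6, 1, 4, 8] ∈ F_13^4.


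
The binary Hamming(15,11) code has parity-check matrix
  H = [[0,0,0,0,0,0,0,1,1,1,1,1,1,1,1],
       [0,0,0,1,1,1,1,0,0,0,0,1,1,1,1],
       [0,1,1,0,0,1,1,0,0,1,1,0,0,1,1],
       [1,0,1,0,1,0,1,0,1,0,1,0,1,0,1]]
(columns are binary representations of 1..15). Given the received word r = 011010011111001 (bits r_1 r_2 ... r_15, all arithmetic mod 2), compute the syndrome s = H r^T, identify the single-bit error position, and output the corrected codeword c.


s = (0, 1, 1, 1)^T, error position = 7, corrected codeword c = 011010111111001

Compute s = H r^T mod 2 one row at a time:
  s_1 = 1 + 1 + 1 + 1 + 1 + 0 + 0 + 1 = 6 ≡ 0 (mod 2).
  s_2 = 0 + 1 + 0 + 0 + 1 + 0 + 0 + 1 = 3 ≡ 1 (mod 2).
  s_3 = 1 + 1 + 0 + 0 + 1 + 1 + 0 + 1 = 5 ≡ 1 (mod 2).
  s_4 = 0 + 1 + 1 + 0 + 1 + 1 + 0 + 1 = 5 ≡ 1 (mod 2).
s = (0, 1, 1, 1)^T — this equals column 7 of H (binary 0111), so error is at position 7.
Correct: flip bit 7 of r = 011010011111001 to get c = 011010111111001.


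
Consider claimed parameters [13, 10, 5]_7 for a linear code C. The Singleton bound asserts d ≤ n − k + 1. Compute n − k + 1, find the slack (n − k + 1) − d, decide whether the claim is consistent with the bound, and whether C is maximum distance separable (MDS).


Singleton RHS = n − k + 1 = 4, slack = -1, bound violated (no such code; not MDS).

Singleton bound: d ≤ n − k + 1.
Here n = 13, k = 10, so n − k + 1 = 4.
Given d = 5, check d ≤ 4: NO.
Slack = (n − k + 1) − d = -1.
The slack is negative: d = 5 exceeds n − k + 1 = 4 by 1, so the Singleton bound is violated and no linear [13, 10, 5]_7 code can exist. In particular it is not MDS (MDS requires d = n − k + 1 exactly).
Description: the claimed parameters are [13, 10, 5]_7; such a code would be impossible (violates the Singleton bound).


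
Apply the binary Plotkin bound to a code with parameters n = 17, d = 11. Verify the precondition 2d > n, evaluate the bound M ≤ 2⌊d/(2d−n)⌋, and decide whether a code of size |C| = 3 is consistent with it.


Plotkin bound M ≤ 4; given |C| = 3 ≤ bound (satisfied).

Check applicability: 2d = 22, n = 17.
2d − n = 5 > 0, so Plotkin applies.
Compute d/(2d−n) = 11/5 ≈ 2.2000.
⌊d/(2d−n)⌋ = 2.
Plotkin bound: M ≤ 2·2 = 4.
Given |C| = 3, check: satisfied.
This |C| is below the Plotkin bound.


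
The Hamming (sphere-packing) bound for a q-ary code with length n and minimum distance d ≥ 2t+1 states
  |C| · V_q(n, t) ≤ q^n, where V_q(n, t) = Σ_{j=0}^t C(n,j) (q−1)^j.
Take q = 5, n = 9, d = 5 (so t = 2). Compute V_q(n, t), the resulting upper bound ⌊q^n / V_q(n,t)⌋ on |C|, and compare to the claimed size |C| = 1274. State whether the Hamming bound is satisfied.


V_q(n, t) = 613, q^n = 1953125, Hamming bound = 3186, |C| = 1274 ≤ bound (satisfied).

Step 1: Compute V_q(n, t) = Σ_{j=0}^2 C(n, j) (q−1)^j.
  j = 0: C(9,0)·(4)^0 = 1·1 = 1.
  j = 1: C(9,1)·(4)^1 = 9·4 = 36.
  j = 2: C(9,2)·(4)^2 = 36·16 = 576.
  V_q(n, t) = 1 + 36 + 576 = 613.
Step 2: q^n = 5^9 = 1953125.
Step 3: Hamming bound ⌊q^n / V_q(n,t)⌋ = ⌊1953125/613⌋ = 3186.
Step 4: Compare |C| = 1274 to 3186: satisfied.
The claimed |C| lies below the Hamming bound.


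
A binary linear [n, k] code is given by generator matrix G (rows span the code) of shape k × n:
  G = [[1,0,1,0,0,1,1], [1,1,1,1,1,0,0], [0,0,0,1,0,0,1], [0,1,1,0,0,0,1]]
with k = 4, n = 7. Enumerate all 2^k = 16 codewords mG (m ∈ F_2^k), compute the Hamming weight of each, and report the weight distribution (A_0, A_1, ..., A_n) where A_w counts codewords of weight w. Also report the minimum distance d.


Weight distribution: A_0 = 1, A_2 = 2, A_3 = 4, A_4 = 5, A_5 = 4. Minimum distance d = 2.

Enumerate all 2^4 = 16 messages m ∈ F_2^4.
For each, compute codeword c = mG in F_2^7, then tally its weight.
  m = 0000 → c = 0000000, weight = 0.
  m = 1000 → c = 1010011, weight = 4.
  m = 0100 → c = 1111100, weight = 5.
  m = 1100 → c = 0101111, weight = 5.
  m = 0010 → c = 0001001, weight = 2.
  m = 1010 → c = 1011010, weight = 4.
  m = 0110 → c = 1110101, weight = 5.
  m = 1110 → c = 0100110, weight = 3.
  m = 0001 → c = 0110001, weight = 3.
  m = 1001 → c = 1100010, weight = 3.
  m = 0101 → c = 1001101, weight = 4.
  m = 1101 → c = 0011110, weight = 4.
  m = 0011 → c = 0111000, weight = 3.
  m = 1011 → c = 1101011, weight = 5.
  m = 0111 → c = 1000100, weight = 2.
  m = 1111 → c = 0010111, weight = 4.
Tally weights:
  weight 0: 1 codewords.
  weight 2: 2 codewords.
  weight 3: 4 codewords.
  weight 4: 5 codewords.
  weight 5: 4 codewords.
Minimum distance d = smallest w > 0 with A_w > 0 = 2.
Sanity: Σ A_w = 16 = 2^4 = 16 ✓.


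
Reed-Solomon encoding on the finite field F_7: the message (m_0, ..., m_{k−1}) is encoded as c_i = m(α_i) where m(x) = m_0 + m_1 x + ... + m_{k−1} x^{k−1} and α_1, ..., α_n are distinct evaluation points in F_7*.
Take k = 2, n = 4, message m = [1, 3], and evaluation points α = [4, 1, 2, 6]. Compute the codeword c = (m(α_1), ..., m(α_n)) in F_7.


c = [6, 4, 0, 5]

Message polynomial: m(x) = 1 + 3·x (mod 7).
For each evaluation point α_i, compute m(α_i) mod 7:
  α_1 = 4: Horner steps 3 → 6, so m(4) = 6.
  α_2 = 1: Horner steps 3 → 4, so m(1) = 4.
  α_3 = 2: Horner steps 3 → 0, so m(2) = 0.
  α_4 = 6: Horner steps 3 → 5, so m(6) = 5.
Codeword c = [6, 4, 0, 5] ∈ F_7^4.


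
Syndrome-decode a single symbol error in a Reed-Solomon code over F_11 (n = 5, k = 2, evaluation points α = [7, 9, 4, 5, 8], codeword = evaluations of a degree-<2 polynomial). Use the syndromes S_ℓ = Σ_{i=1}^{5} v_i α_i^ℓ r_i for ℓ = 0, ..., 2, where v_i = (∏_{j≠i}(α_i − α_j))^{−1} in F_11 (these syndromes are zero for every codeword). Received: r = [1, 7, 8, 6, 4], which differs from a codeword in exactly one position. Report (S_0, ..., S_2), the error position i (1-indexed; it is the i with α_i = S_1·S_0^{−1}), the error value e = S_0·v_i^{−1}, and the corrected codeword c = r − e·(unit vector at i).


S = (1, 4, 5), error at position 3, error magnitude e = 5, c = [1, 7, 3, 6, 4].

Step 1: column multipliers v_i = (∏_{j≠i}(α_i − α_j))^{−1} mod 11.
  i = 1 (α = 7): (7−9)(7−4)(7−5)(7−8) = (−2)·3·2·(−1) = 12 ≡ 1, so v_1 = 1^{−1} = 1 (mod 11).
  i = 2 (α = 9): (9−7)(9−4)(9−5)(9−8) = 2·5·4·1 = 40 ≡ 7, so v_2 = 7^{−1} = 8 (mod 11).
  i = 3 (α = 4): (4−7)(4−9)(4−5)(4−8) = (−3)·(−5)·(−1)·(−4) = 60 ≡ 5, so v_3 = 5^{−1} = 9 (mod 11).
  i = 4 (α = 5): (5−7)(5−9)(5−4)(5−8) = (−2)·(−4)·1·(−3) = −24 ≡ 9, so v_4 = 9^{−1} = 5 (mod 11).
  i = 5 (α = 8): (8−7)(8−9)(8−4)(8−5) = 1·(−1)·4·3 = −12 ≡ 10, so v_5 = 10^{−1} = 10 (mod 11).
  v = [1, 8, 9, 5, 10].
Step 2: syndromes of r = [1, 7, 8, 6, 4] (all sums mod 11).
  S_0 = Σ v_i r_i = 1·1 + 8·7 + 9·8 + 5·6 + 10·4 = 199 ≡ 1.
  S_1 = Σ v_i α_i r_i = 1·7·1 + 8·9·7 + 9·4·8 + 5·5·6 + 10·8·4 = 1269 ≡ 4.
  α_i^2 mod 11 = [5, 4, 5, 3, 9].
  S_2 = Σ v_i α_i^2 r_i = 1·5·1 + 8·4·7 + 9·5·8 + 5·3·6 + 10·9·4 = 1039 ≡ 5.
  S = (1, 4, 5) ≠ 0, so r is not a codeword (an error is present).
Step 3: locate the error. For a single error e at position i, S_ℓ = v_i·e·α_i^ℓ, so α_err = S_1/S_0.
  S_0^{−1} = 1^{−1} = 1 (mod 11), so α_err = 4·1 = 4 ≡ 4 = α_3. Error position i = 3.
  Consistency check: S_2/S_1 = 5·3 = 15 ≡ 4 = α_err ✓ (single-error assumption holds).
Step 4: error magnitude e = S_0/v_3 = S_0·∏_{j≠3}(α_3 − α_j) = 1·5 = 5 ≡ 5 (mod 11).
Step 5: correct position 3: c_3 = r_3 − e = 8 − 5 ≡ 3 (mod 11). Hence c = [1, 7, 3, 6, 4].
  Check: interpolating c through the α_i gives m(x) = 2 + 3·x (degree < 2) with m(α_i) = c_i for every i, so c is indeed a codeword.


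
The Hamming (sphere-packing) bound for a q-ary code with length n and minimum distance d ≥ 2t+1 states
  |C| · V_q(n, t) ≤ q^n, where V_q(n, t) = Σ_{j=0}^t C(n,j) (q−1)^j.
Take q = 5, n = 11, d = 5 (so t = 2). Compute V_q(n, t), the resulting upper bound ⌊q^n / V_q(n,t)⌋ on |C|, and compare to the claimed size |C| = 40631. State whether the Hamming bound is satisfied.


V_q(n, t) = 925, q^n = 48828125, Hamming bound = 52787, |C| = 40631 ≤ bound (satisfied).

Step 1: Compute V_q(n, t) = Σ_{j=0}^2 C(n, j) (q−1)^j.
  j = 0: C(11,0)·(4)^0 = 1·1 = 1.
  j = 1: C(11,1)·(4)^1 = 11·4 = 44.
  j = 2: C(11,2)·(4)^2 = 55·16 = 880.
  V_q(n, t) = 1 + 44 + 880 = 925.
Step 2: q^n = 5^11 = 48828125.
Step 3: Hamming bound ⌊q^n / V_q(n,t)⌋ = ⌊48828125/925⌋ = 52787.
Step 4: Compare |C| = 40631 to 52787: satisfied.
The claimed |C| lies below the Hamming bound.


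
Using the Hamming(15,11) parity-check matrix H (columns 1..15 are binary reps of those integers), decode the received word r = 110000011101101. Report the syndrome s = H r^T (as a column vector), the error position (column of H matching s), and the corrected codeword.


s = (0, 1, 1, 0)^T, error position = 6, corrected codeword c = 110001011101101

Compute s = H r^T mod 2 one row at a time:
  s_1 = 1 + 1 + 1 + 0 + 1 + 1 + 0 + 1 = 6 ≡ 0 (mod 2).
  s_2 = 0 + 0 + 0 + 0 + 1 + 1 + 0 + 1 = 3 ≡ 1 (mod 2).
  s_3 = 1 + 0 + 0 + 0 + 1 + 0 + 0 + 1 = 3 ≡ 1 (mod 2).
  s_4 = 1 + 0 + 0 + 0 + 1 + 0 + 1 + 1 = 4 ≡ 0 (mod 2).
s = (0, 1, 1, 0)^T — this equals column 6 of H (binary 0110), so error is at position 6.
Correct: flip bit 6 of r = 110000011101101 to get c = 110001011101101.


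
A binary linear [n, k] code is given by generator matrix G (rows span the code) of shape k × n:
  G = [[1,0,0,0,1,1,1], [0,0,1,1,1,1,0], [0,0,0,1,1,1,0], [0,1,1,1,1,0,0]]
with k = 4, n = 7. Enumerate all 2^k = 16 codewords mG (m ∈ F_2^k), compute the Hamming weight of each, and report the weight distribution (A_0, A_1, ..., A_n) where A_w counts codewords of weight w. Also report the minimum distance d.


Weight distribution: A_0 = 1, A_1 = 1, A_2 = 1, A_3 = 4, A_4 = 5, A_5 = 3, A_6 = 1. Minimum distance d = 1.

Enumerate all 2^4 = 16 messages m ∈ F_2^4.
For each, compute codeword c = mG in F_2^7, then tally its weight.
  m = 0000 → c = 0000000, weight = 0.
  m = 1000 → c = 1000111, weight = 4.
  m = 0100 → c = 0011110, weight = 4.
  m = 1100 → c = 1011001, weight = 4.
  m = 0010 → c = 0001110, weight = 3.
  m = 1010 → c = 1001001, weight = 3.
  m = 0110 → c = 0010000, weight = 1.
  m = 1110 → c = 1010111, weight = 5.
  m = 0001 → c = 0111100, weight = 4.
  m = 1001 → c = 1111011, weight = 6.
  m = 0101 → c = 0100010, weight = 2.
  m = 1101 → c = 1100101, weight = 4.
  m = 0011 → c = 0110010, weight = 3.
  m = 1011 → c = 1110101, weight = 5.
  m = 0111 → c = 0101100, weight = 3.
  m = 1111 → c = 1101011, weight = 5.
Tally weights:
  weight 0: 1 codewords.
  weight 1: 1 codewords.
  weight 2: 1 codewords.
  weight 3: 4 codewords.
  weight 4: 5 codewords.
  weight 5: 3 codewords.
  weight 6: 1 codewords.
Minimum distance d = smallest w > 0 with A_w > 0 = 1.
Sanity: Σ A_w = 16 = 2^4 = 16 ✓.
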